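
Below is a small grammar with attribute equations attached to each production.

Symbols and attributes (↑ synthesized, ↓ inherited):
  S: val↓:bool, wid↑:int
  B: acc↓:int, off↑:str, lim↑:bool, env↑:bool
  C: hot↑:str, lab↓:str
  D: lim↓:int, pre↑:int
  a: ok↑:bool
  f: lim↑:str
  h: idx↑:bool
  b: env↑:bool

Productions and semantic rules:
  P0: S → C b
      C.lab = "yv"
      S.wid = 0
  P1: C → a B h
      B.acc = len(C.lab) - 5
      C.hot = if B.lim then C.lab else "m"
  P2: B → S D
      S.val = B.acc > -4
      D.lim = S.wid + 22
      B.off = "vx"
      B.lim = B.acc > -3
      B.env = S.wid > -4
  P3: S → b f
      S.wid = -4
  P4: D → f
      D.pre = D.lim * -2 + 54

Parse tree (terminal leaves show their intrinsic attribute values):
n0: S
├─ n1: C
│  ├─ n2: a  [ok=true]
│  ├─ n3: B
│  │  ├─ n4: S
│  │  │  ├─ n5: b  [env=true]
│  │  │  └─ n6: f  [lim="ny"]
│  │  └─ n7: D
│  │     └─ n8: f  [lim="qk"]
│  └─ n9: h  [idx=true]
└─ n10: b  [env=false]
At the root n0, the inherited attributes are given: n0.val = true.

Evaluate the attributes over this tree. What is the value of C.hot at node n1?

1. n0.val = true  [given at root]
2. n1.lab = "yv"  ["yv"]
3. n2.ok = true  [terminal]
4. n3.acc = -3  [len(C.lab) - 5]
5. n4.val = true  [B.acc > -4]
6. n5.env = true  [terminal]
7. n6.lim = "ny"  [terminal]
8. n4.wid = -4  [-4]
9. n7.lim = 18  [S.wid + 22]
10. n8.lim = "qk"  [terminal]
11. n7.pre = 18  [D.lim * -2 + 54]
12. n3.off = "vx"  ["vx"]
13. n3.lim = false  [B.acc > -3]
14. n3.env = false  [S.wid > -4]
15. n9.idx = true  [terminal]
16. n1.hot = "m"  [if B.lim then C.lab else "m"]
17. n10.env = false  [terminal]
18. n0.wid = 0  [0]

"m"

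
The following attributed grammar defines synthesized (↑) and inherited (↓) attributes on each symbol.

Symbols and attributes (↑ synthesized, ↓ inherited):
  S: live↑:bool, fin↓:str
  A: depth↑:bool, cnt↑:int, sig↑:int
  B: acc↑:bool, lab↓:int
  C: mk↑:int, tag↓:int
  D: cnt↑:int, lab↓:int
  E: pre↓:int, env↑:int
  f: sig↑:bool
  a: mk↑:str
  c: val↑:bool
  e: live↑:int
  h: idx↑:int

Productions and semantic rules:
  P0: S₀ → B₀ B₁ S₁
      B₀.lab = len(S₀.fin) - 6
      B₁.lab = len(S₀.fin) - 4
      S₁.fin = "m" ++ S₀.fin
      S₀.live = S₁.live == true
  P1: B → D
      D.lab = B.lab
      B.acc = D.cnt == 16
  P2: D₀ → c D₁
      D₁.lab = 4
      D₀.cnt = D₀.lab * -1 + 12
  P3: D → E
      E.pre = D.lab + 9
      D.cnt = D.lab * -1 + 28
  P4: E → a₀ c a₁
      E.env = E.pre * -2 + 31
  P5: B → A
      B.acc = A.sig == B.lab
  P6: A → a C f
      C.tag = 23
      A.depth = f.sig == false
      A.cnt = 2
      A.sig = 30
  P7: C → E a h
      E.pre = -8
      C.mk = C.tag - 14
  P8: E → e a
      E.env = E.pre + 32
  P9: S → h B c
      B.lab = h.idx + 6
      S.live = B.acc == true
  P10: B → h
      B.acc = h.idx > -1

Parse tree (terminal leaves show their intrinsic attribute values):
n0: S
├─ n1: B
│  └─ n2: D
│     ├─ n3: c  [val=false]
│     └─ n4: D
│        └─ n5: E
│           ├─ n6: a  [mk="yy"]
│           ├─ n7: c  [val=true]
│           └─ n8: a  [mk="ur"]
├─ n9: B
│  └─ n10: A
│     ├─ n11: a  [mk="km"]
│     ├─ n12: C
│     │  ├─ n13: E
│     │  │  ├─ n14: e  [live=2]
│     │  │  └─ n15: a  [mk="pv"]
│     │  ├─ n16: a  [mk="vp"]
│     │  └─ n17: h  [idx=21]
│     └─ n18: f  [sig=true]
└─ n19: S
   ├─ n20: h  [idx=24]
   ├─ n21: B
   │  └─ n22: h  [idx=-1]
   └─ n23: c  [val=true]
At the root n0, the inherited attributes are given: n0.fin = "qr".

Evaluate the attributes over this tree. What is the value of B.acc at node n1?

true

1. n0.fin = "qr"  [given at root]
2. n1.lab = -4  [len(S₀.fin) - 6]
3. n2.lab = -4  [B.lab]
4. n3.val = false  [terminal]
5. n4.lab = 4  [4]
6. n5.pre = 13  [D.lab + 9]
7. n6.mk = "yy"  [terminal]
8. n7.val = true  [terminal]
9. n8.mk = "ur"  [terminal]
10. n5.env = 5  [E.pre * -2 + 31]
11. n4.cnt = 24  [D.lab * -1 + 28]
12. n2.cnt = 16  [D₀.lab * -1 + 12]
13. n1.acc = true  [D.cnt == 16]
14. n9.lab = -2  [len(S₀.fin) - 4]
15. n11.mk = "km"  [terminal]
16. n12.tag = 23  [23]
17. n13.pre = -8  [-8]
18. n14.live = 2  [terminal]
19. n15.mk = "pv"  [terminal]
20. n13.env = 24  [E.pre + 32]
21. n16.mk = "vp"  [terminal]
22. n17.idx = 21  [terminal]
23. n12.mk = 9  [C.tag - 14]
24. n18.sig = true  [terminal]
25. n10.depth = false  [f.sig == false]
26. n10.cnt = 2  [2]
27. n10.sig = 30  [30]
28. n9.acc = false  [A.sig == B.lab]
29. n19.fin = "mqr"  ["m" ++ S₀.fin]
30. n20.idx = 24  [terminal]
31. n21.lab = 30  [h.idx + 6]
32. n22.idx = -1  [terminal]
33. n21.acc = false  [h.idx > -1]
34. n23.val = true  [terminal]
35. n19.live = false  [B.acc == true]
36. n0.live = false  [S₁.live == true]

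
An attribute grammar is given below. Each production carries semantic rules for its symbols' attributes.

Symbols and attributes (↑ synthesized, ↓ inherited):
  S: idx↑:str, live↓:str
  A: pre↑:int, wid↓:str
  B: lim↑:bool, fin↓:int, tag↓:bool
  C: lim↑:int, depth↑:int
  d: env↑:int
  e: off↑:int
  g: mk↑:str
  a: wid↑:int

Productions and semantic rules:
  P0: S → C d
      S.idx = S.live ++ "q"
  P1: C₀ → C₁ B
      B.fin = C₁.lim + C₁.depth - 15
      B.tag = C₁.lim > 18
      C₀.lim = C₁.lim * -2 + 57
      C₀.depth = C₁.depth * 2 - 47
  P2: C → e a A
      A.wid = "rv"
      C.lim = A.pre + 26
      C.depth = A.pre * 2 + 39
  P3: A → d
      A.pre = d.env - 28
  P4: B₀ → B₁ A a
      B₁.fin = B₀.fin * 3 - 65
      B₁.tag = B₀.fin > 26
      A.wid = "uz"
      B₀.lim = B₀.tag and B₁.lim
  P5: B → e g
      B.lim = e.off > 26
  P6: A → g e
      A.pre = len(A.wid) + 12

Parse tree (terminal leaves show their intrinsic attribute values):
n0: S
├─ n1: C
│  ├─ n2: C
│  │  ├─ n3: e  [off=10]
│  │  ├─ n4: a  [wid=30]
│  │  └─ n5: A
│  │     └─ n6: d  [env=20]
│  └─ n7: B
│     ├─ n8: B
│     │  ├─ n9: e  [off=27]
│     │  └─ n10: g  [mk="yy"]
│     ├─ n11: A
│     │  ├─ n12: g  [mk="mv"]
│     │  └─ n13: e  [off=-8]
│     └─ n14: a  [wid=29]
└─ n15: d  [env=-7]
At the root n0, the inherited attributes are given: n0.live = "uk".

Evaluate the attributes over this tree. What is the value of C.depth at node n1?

-1

1. n0.live = "uk"  [given at root]
2. n3.off = 10  [terminal]
3. n4.wid = 30  [terminal]
4. n5.wid = "rv"  ["rv"]
5. n6.env = 20  [terminal]
6. n5.pre = -8  [d.env - 28]
7. n2.lim = 18  [A.pre + 26]
8. n2.depth = 23  [A.pre * 2 + 39]
9. n7.fin = 26  [C₁.lim + C₁.depth - 15]
10. n7.tag = false  [C₁.lim > 18]
11. n8.fin = 13  [B₀.fin * 3 - 65]
12. n8.tag = false  [B₀.fin > 26]
13. n9.off = 27  [terminal]
14. n10.mk = "yy"  [terminal]
15. n8.lim = true  [e.off > 26]
16. n11.wid = "uz"  ["uz"]
17. n12.mk = "mv"  [terminal]
18. n13.off = -8  [terminal]
19. n11.pre = 14  [len(A.wid) + 12]
20. n14.wid = 29  [terminal]
21. n7.lim = false  [B₀.tag and B₁.lim]
22. n1.lim = 21  [C₁.lim * -2 + 57]
23. n1.depth = -1  [C₁.depth * 2 - 47]
24. n15.env = -7  [terminal]
25. n0.idx = "ukq"  [S.live ++ "q"]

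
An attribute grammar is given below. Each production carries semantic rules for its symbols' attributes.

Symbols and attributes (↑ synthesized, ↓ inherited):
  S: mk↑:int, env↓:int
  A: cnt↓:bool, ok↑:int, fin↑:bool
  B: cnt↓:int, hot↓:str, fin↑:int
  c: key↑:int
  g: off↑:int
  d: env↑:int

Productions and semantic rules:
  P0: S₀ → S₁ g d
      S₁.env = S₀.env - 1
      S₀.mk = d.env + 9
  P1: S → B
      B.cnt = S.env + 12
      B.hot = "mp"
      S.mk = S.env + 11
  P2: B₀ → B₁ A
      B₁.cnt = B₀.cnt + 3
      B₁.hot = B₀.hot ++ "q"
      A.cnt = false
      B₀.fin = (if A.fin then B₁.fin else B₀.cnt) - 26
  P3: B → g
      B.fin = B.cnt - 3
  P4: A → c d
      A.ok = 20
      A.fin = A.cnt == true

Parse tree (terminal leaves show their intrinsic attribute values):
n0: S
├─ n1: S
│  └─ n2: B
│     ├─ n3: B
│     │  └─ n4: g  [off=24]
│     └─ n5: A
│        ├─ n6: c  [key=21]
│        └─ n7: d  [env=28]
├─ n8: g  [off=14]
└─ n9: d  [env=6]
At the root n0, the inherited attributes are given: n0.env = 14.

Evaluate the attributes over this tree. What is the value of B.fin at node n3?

25

1. n0.env = 14  [given at root]
2. n1.env = 13  [S₀.env - 1]
3. n2.cnt = 25  [S.env + 12]
4. n2.hot = "mp"  ["mp"]
5. n3.cnt = 28  [B₀.cnt + 3]
6. n3.hot = "mpq"  [B₀.hot ++ "q"]
7. n4.off = 24  [terminal]
8. n3.fin = 25  [B.cnt - 3]
9. n5.cnt = false  [false]
10. n6.key = 21  [terminal]
11. n7.env = 28  [terminal]
12. n5.ok = 20  [20]
13. n5.fin = false  [A.cnt == true]
14. n2.fin = -1  [(if A.fin then B₁.fin else B₀.cnt) - 26]
15. n1.mk = 24  [S.env + 11]
16. n8.off = 14  [terminal]
17. n9.env = 6  [terminal]
18. n0.mk = 15  [d.env + 9]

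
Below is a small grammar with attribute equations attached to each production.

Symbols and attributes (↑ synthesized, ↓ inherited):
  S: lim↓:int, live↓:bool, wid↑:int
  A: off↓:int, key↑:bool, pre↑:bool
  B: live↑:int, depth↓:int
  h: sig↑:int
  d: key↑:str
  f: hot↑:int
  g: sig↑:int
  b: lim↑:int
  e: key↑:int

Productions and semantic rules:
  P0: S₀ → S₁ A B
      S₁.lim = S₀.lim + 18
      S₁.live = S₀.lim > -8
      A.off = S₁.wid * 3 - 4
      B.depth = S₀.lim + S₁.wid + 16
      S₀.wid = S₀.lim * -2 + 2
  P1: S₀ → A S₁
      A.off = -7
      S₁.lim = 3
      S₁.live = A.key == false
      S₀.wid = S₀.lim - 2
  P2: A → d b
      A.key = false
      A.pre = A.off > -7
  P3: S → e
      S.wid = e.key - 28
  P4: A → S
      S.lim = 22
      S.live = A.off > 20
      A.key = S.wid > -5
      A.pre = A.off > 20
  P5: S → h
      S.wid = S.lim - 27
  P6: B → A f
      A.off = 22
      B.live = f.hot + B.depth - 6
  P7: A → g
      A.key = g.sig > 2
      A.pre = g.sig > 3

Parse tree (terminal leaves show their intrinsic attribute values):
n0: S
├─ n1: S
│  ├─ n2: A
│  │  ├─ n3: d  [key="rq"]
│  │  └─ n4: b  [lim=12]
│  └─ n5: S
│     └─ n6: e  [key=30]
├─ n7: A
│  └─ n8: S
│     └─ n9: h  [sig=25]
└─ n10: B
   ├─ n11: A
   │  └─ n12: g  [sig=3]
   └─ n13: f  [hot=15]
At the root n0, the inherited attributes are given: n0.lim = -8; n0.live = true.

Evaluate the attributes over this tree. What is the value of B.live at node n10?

1. n0.lim = -8  [given at root]
2. n0.live = true  [given at root]
3. n1.lim = 10  [S₀.lim + 18]
4. n1.live = false  [S₀.lim > -8]
5. n2.off = -7  [-7]
6. n3.key = "rq"  [terminal]
7. n4.lim = 12  [terminal]
8. n2.key = false  [false]
9. n2.pre = false  [A.off > -7]
10. n5.lim = 3  [3]
11. n5.live = true  [A.key == false]
12. n6.key = 30  [terminal]
13. n5.wid = 2  [e.key - 28]
14. n1.wid = 8  [S₀.lim - 2]
15. n7.off = 20  [S₁.wid * 3 - 4]
16. n8.lim = 22  [22]
17. n8.live = false  [A.off > 20]
18. n9.sig = 25  [terminal]
19. n8.wid = -5  [S.lim - 27]
20. n7.key = false  [S.wid > -5]
21. n7.pre = false  [A.off > 20]
22. n10.depth = 16  [S₀.lim + S₁.wid + 16]
23. n11.off = 22  [22]
24. n12.sig = 3  [terminal]
25. n11.key = true  [g.sig > 2]
26. n11.pre = false  [g.sig > 3]
27. n13.hot = 15  [terminal]
28. n10.live = 25  [f.hot + B.depth - 6]
29. n0.wid = 18  [S₀.lim * -2 + 2]

25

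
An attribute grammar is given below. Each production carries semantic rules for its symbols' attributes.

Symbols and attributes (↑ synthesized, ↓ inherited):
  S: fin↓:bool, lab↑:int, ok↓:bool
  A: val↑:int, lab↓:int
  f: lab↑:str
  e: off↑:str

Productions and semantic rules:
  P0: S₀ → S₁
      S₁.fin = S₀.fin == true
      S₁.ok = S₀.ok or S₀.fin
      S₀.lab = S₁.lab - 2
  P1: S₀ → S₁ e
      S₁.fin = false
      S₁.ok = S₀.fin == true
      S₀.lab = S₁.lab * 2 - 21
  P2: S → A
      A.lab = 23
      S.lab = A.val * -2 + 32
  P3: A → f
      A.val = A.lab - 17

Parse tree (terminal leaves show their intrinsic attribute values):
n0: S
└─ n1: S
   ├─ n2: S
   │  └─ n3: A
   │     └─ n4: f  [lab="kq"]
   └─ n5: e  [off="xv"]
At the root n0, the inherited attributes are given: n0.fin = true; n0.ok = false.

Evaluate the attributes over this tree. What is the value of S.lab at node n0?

1. n0.fin = true  [given at root]
2. n0.ok = false  [given at root]
3. n1.fin = true  [S₀.fin == true]
4. n1.ok = true  [S₀.ok or S₀.fin]
5. n2.fin = false  [false]
6. n2.ok = true  [S₀.fin == true]
7. n3.lab = 23  [23]
8. n4.lab = "kq"  [terminal]
9. n3.val = 6  [A.lab - 17]
10. n2.lab = 20  [A.val * -2 + 32]
11. n5.off = "xv"  [terminal]
12. n1.lab = 19  [S₁.lab * 2 - 21]
13. n0.lab = 17  [S₁.lab - 2]

17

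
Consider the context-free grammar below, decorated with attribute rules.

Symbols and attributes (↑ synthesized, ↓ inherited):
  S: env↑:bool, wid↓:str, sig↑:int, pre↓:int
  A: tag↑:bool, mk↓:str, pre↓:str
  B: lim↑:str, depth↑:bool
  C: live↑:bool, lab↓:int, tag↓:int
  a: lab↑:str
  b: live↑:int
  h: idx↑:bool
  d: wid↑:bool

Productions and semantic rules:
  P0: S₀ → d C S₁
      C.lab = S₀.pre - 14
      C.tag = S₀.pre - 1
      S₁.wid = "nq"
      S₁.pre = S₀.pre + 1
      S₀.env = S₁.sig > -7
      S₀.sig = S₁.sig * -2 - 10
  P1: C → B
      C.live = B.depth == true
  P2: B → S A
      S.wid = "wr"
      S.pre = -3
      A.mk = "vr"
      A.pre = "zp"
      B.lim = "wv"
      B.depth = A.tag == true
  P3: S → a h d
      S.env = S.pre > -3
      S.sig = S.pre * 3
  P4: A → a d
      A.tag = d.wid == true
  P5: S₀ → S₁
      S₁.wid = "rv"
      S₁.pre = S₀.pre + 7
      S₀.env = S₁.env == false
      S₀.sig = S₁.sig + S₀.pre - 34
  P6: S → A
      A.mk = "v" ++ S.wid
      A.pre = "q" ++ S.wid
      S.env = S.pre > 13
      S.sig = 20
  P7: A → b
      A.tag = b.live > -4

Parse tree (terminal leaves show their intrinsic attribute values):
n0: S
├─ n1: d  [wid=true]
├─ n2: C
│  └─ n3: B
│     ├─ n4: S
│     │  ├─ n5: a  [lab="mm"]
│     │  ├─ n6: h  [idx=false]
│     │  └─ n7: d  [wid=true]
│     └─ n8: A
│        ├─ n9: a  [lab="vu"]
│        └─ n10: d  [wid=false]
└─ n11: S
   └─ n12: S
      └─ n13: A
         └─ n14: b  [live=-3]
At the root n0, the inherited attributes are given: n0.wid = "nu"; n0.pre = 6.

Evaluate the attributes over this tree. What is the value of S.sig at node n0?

4

1. n0.wid = "nu"  [given at root]
2. n0.pre = 6  [given at root]
3. n1.wid = true  [terminal]
4. n2.lab = -8  [S₀.pre - 14]
5. n2.tag = 5  [S₀.pre - 1]
6. n4.wid = "wr"  ["wr"]
7. n4.pre = -3  [-3]
8. n5.lab = "mm"  [terminal]
9. n6.idx = false  [terminal]
10. n7.wid = true  [terminal]
11. n4.env = false  [S.pre > -3]
12. n4.sig = -9  [S.pre * 3]
13. n8.mk = "vr"  ["vr"]
14. n8.pre = "zp"  ["zp"]
15. n9.lab = "vu"  [terminal]
16. n10.wid = false  [terminal]
17. n8.tag = false  [d.wid == true]
18. n3.lim = "wv"  ["wv"]
19. n3.depth = false  [A.tag == true]
20. n2.live = false  [B.depth == true]
21. n11.wid = "nq"  ["nq"]
22. n11.pre = 7  [S₀.pre + 1]
23. n12.wid = "rv"  ["rv"]
24. n12.pre = 14  [S₀.pre + 7]
25. n13.mk = "vrv"  ["v" ++ S.wid]
26. n13.pre = "qrv"  ["q" ++ S.wid]
27. n14.live = -3  [terminal]
28. n13.tag = true  [b.live > -4]
29. n12.env = true  [S.pre > 13]
30. n12.sig = 20  [20]
31. n11.env = false  [S₁.env == false]
32. n11.sig = -7  [S₁.sig + S₀.pre - 34]
33. n0.env = false  [S₁.sig > -7]
34. n0.sig = 4  [S₁.sig * -2 - 10]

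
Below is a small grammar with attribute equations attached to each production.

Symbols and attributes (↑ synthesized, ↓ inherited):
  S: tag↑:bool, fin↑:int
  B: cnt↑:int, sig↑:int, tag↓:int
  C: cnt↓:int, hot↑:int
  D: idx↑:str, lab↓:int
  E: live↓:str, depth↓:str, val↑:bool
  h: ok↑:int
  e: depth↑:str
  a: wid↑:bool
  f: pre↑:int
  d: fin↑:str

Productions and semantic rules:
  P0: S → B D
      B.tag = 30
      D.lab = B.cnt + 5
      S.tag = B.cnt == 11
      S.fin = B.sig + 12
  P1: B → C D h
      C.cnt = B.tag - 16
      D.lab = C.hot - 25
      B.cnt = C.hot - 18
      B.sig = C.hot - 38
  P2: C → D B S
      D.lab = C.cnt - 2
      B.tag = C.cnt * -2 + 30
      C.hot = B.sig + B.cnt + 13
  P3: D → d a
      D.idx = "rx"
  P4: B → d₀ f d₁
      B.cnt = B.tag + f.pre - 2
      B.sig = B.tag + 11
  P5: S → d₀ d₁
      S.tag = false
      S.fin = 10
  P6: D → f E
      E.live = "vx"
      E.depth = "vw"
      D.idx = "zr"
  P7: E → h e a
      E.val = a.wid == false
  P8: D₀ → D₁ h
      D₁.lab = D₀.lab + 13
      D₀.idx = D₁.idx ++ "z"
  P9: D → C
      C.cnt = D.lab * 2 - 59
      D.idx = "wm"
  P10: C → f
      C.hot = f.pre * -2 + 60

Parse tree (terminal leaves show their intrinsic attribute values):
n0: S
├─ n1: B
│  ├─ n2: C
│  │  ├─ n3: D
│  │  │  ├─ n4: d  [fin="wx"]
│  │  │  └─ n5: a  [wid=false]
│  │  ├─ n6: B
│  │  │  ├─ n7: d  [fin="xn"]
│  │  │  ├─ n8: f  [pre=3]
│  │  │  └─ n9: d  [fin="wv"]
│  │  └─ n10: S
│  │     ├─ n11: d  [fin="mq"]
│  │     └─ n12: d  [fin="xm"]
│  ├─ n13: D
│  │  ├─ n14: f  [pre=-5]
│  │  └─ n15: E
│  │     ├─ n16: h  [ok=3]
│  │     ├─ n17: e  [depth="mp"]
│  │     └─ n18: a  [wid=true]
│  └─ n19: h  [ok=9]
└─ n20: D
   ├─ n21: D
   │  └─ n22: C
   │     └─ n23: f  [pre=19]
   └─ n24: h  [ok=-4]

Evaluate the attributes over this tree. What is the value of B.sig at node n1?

-9

1. n1.tag = 30  [30]
2. n2.cnt = 14  [B.tag - 16]
3. n3.lab = 12  [C.cnt - 2]
4. n4.fin = "wx"  [terminal]
5. n5.wid = false  [terminal]
6. n3.idx = "rx"  ["rx"]
7. n6.tag = 2  [C.cnt * -2 + 30]
8. n7.fin = "xn"  [terminal]
9. n8.pre = 3  [terminal]
10. n9.fin = "wv"  [terminal]
11. n6.cnt = 3  [B.tag + f.pre - 2]
12. n6.sig = 13  [B.tag + 11]
13. n11.fin = "mq"  [terminal]
14. n12.fin = "xm"  [terminal]
15. n10.tag = false  [false]
16. n10.fin = 10  [10]
17. n2.hot = 29  [B.sig + B.cnt + 13]
18. n13.lab = 4  [C.hot - 25]
19. n14.pre = -5  [terminal]
20. n15.live = "vx"  ["vx"]
21. n15.depth = "vw"  ["vw"]
22. n16.ok = 3  [terminal]
23. n17.depth = "mp"  [terminal]
24. n18.wid = true  [terminal]
25. n15.val = false  [a.wid == false]
26. n13.idx = "zr"  ["zr"]
27. n19.ok = 9  [terminal]
28. n1.cnt = 11  [C.hot - 18]
29. n1.sig = -9  [C.hot - 38]
30. n20.lab = 16  [B.cnt + 5]
31. n21.lab = 29  [D₀.lab + 13]
32. n22.cnt = -1  [D.lab * 2 - 59]
33. n23.pre = 19  [terminal]
34. n22.hot = 22  [f.pre * -2 + 60]
35. n21.idx = "wm"  ["wm"]
36. n24.ok = -4  [terminal]
37. n20.idx = "wmz"  [D₁.idx ++ "z"]
38. n0.tag = true  [B.cnt == 11]
39. n0.fin = 3  [B.sig + 12]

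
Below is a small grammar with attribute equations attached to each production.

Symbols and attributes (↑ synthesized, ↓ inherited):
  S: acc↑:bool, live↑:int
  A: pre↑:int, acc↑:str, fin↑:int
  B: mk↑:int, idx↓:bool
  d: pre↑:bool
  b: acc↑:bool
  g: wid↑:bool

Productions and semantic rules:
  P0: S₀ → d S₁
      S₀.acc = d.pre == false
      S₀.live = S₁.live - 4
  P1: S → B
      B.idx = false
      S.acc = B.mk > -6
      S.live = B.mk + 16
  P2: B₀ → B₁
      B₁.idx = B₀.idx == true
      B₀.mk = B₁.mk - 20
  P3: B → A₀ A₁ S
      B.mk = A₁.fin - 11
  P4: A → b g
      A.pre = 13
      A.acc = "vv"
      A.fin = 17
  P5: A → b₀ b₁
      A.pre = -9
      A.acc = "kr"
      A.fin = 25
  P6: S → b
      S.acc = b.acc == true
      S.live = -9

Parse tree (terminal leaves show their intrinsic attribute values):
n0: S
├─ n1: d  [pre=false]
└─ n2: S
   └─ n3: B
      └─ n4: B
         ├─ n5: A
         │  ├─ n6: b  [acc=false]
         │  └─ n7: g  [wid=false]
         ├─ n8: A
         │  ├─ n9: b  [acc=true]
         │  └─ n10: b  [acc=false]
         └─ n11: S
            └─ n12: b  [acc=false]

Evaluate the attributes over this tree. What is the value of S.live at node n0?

6

1. n1.pre = false  [terminal]
2. n3.idx = false  [false]
3. n4.idx = false  [B₀.idx == true]
4. n6.acc = false  [terminal]
5. n7.wid = false  [terminal]
6. n5.pre = 13  [13]
7. n5.acc = "vv"  ["vv"]
8. n5.fin = 17  [17]
9. n9.acc = true  [terminal]
10. n10.acc = false  [terminal]
11. n8.pre = -9  [-9]
12. n8.acc = "kr"  ["kr"]
13. n8.fin = 25  [25]
14. n12.acc = false  [terminal]
15. n11.acc = false  [b.acc == true]
16. n11.live = -9  [-9]
17. n4.mk = 14  [A₁.fin - 11]
18. n3.mk = -6  [B₁.mk - 20]
19. n2.acc = false  [B.mk > -6]
20. n2.live = 10  [B.mk + 16]
21. n0.acc = true  [d.pre == false]
22. n0.live = 6  [S₁.live - 4]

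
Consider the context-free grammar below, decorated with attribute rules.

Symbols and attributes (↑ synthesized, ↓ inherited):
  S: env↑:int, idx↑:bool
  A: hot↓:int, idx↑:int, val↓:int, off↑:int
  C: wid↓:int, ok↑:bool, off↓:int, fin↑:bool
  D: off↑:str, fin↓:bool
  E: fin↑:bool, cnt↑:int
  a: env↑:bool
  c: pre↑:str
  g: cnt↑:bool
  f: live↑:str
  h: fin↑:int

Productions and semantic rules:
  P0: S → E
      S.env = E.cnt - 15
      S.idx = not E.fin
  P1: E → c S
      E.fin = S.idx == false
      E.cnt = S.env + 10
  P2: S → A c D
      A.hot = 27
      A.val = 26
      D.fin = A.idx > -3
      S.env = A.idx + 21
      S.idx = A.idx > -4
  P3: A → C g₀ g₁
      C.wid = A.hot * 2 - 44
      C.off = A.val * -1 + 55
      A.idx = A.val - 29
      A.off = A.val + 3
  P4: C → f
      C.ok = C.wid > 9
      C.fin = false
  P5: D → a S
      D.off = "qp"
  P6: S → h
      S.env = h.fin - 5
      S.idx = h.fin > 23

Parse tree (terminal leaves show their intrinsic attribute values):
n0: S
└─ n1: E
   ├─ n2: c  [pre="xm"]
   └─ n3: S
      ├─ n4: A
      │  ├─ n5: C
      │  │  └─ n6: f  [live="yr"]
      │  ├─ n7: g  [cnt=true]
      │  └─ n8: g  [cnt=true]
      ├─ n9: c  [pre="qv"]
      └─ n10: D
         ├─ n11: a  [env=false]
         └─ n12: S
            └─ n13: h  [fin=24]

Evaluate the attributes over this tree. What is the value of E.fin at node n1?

false

1. n2.pre = "xm"  [terminal]
2. n4.hot = 27  [27]
3. n4.val = 26  [26]
4. n5.wid = 10  [A.hot * 2 - 44]
5. n5.off = 29  [A.val * -1 + 55]
6. n6.live = "yr"  [terminal]
7. n5.ok = true  [C.wid > 9]
8. n5.fin = false  [false]
9. n7.cnt = true  [terminal]
10. n8.cnt = true  [terminal]
11. n4.idx = -3  [A.val - 29]
12. n4.off = 29  [A.val + 3]
13. n9.pre = "qv"  [terminal]
14. n10.fin = false  [A.idx > -3]
15. n11.env = false  [terminal]
16. n13.fin = 24  [terminal]
17. n12.env = 19  [h.fin - 5]
18. n12.idx = true  [h.fin > 23]
19. n10.off = "qp"  ["qp"]
20. n3.env = 18  [A.idx + 21]
21. n3.idx = true  [A.idx > -4]
22. n1.fin = false  [S.idx == false]
23. n1.cnt = 28  [S.env + 10]
24. n0.env = 13  [E.cnt - 15]
25. n0.idx = true  [not E.fin]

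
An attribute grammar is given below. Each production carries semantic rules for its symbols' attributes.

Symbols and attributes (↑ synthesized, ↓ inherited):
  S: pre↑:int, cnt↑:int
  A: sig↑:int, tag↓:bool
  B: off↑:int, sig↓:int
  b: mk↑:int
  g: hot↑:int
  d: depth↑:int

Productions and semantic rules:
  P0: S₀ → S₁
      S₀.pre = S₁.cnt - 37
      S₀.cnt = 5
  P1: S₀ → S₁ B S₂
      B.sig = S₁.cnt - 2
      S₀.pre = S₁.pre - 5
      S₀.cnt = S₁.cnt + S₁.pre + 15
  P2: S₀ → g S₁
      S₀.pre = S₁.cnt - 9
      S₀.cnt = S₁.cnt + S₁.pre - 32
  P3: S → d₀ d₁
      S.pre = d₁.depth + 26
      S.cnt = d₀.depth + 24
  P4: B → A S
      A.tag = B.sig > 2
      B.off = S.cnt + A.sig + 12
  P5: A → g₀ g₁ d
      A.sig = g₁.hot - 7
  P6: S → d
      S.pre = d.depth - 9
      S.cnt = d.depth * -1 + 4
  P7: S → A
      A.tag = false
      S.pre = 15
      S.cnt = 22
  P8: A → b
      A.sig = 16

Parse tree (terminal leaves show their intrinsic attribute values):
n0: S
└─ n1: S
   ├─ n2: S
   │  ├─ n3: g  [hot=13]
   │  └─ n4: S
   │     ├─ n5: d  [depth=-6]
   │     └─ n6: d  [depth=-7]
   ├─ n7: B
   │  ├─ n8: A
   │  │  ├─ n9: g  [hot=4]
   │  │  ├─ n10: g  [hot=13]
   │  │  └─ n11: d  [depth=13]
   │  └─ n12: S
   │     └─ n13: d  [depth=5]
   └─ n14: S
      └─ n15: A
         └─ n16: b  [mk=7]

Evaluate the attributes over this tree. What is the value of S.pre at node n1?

1. n3.hot = 13  [terminal]
2. n5.depth = -6  [terminal]
3. n6.depth = -7  [terminal]
4. n4.pre = 19  [d₁.depth + 26]
5. n4.cnt = 18  [d₀.depth + 24]
6. n2.pre = 9  [S₁.cnt - 9]
7. n2.cnt = 5  [S₁.cnt + S₁.pre - 32]
8. n7.sig = 3  [S₁.cnt - 2]
9. n8.tag = true  [B.sig > 2]
10. n9.hot = 4  [terminal]
11. n10.hot = 13  [terminal]
12. n11.depth = 13  [terminal]
13. n8.sig = 6  [g₁.hot - 7]
14. n13.depth = 5  [terminal]
15. n12.pre = -4  [d.depth - 9]
16. n12.cnt = -1  [d.depth * -1 + 4]
17. n7.off = 17  [S.cnt + A.sig + 12]
18. n15.tag = false  [false]
19. n16.mk = 7  [terminal]
20. n15.sig = 16  [16]
21. n14.pre = 15  [15]
22. n14.cnt = 22  [22]
23. n1.pre = 4  [S₁.pre - 5]
24. n1.cnt = 29  [S₁.cnt + S₁.pre + 15]
25. n0.pre = -8  [S₁.cnt - 37]
26. n0.cnt = 5  [5]

4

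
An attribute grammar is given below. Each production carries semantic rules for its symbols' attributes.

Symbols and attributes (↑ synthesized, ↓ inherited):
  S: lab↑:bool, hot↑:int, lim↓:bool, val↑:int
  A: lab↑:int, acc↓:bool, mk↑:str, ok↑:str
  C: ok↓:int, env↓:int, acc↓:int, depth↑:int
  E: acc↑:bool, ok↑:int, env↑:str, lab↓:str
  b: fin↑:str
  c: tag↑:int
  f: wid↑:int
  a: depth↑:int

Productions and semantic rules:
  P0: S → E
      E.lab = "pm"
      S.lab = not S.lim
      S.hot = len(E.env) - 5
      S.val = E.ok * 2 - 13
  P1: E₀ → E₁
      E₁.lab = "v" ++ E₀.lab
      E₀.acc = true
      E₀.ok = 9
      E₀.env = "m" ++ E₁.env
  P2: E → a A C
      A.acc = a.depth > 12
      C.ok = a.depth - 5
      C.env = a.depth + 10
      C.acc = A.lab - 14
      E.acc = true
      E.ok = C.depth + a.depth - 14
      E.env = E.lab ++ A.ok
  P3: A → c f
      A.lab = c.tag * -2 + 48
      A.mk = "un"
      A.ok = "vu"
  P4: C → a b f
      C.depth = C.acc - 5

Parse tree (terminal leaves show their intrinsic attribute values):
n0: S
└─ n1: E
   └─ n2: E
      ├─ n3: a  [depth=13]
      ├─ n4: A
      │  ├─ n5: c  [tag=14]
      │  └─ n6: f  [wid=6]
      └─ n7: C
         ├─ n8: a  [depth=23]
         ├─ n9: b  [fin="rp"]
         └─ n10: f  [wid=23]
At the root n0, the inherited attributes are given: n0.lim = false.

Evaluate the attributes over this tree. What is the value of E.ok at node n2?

1. n0.lim = false  [given at root]
2. n1.lab = "pm"  ["pm"]
3. n2.lab = "vpm"  ["v" ++ E₀.lab]
4. n3.depth = 13  [terminal]
5. n4.acc = true  [a.depth > 12]
6. n5.tag = 14  [terminal]
7. n6.wid = 6  [terminal]
8. n4.lab = 20  [c.tag * -2 + 48]
9. n4.mk = "un"  ["un"]
10. n4.ok = "vu"  ["vu"]
11. n7.ok = 8  [a.depth - 5]
12. n7.env = 23  [a.depth + 10]
13. n7.acc = 6  [A.lab - 14]
14. n8.depth = 23  [terminal]
15. n9.fin = "rp"  [terminal]
16. n10.wid = 23  [terminal]
17. n7.depth = 1  [C.acc - 5]
18. n2.acc = true  [true]
19. n2.ok = 0  [C.depth + a.depth - 14]
20. n2.env = "vpmvu"  [E.lab ++ A.ok]
21. n1.acc = true  [true]
22. n1.ok = 9  [9]
23. n1.env = "mvpmvu"  ["m" ++ E₁.env]
24. n0.lab = true  [not S.lim]
25. n0.hot = 1  [len(E.env) - 5]
26. n0.val = 5  [E.ok * 2 - 13]

0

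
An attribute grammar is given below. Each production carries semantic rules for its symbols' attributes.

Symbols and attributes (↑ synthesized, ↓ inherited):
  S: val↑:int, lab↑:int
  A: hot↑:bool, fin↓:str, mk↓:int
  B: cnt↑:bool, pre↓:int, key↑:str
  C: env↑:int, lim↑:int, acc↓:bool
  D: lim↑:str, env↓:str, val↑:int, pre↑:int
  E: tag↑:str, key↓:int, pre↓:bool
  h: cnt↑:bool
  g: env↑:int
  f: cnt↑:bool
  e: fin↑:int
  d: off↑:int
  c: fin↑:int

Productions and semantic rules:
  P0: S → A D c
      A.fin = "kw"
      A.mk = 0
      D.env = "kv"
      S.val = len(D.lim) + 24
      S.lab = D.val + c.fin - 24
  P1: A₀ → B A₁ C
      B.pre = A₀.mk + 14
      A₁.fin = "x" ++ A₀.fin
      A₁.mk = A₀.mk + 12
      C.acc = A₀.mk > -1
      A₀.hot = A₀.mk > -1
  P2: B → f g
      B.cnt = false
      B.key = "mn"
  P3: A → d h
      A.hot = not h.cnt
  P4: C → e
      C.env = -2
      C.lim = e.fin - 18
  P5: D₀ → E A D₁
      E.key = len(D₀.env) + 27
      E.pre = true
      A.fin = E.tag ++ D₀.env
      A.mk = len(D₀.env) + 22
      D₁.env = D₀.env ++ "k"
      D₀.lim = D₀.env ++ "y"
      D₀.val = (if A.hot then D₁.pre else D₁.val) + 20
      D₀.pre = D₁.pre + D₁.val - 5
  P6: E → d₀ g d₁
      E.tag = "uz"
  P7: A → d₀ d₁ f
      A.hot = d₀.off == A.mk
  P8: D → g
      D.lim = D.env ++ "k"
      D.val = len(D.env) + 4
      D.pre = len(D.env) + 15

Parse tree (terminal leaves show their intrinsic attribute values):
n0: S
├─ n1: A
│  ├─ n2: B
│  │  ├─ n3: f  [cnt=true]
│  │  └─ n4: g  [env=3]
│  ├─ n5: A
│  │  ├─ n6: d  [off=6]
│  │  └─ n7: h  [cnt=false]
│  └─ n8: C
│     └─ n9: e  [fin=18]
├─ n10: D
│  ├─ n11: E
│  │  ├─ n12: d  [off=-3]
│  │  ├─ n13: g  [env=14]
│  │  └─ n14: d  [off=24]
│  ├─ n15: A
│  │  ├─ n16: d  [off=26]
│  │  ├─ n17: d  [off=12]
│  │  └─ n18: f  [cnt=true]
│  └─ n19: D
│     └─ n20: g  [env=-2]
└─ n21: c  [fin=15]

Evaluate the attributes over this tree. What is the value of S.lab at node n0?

18

1. n1.fin = "kw"  ["kw"]
2. n1.mk = 0  [0]
3. n2.pre = 14  [A₀.mk + 14]
4. n3.cnt = true  [terminal]
5. n4.env = 3  [terminal]
6. n2.cnt = false  [false]
7. n2.key = "mn"  ["mn"]
8. n5.fin = "xkw"  ["x" ++ A₀.fin]
9. n5.mk = 12  [A₀.mk + 12]
10. n6.off = 6  [terminal]
11. n7.cnt = false  [terminal]
12. n5.hot = true  [not h.cnt]
13. n8.acc = true  [A₀.mk > -1]
14. n9.fin = 18  [terminal]
15. n8.env = -2  [-2]
16. n8.lim = 0  [e.fin - 18]
17. n1.hot = true  [A₀.mk > -1]
18. n10.env = "kv"  ["kv"]
19. n11.key = 29  [len(D₀.env) + 27]
20. n11.pre = true  [true]
21. n12.off = -3  [terminal]
22. n13.env = 14  [terminal]
23. n14.off = 24  [terminal]
24. n11.tag = "uz"  ["uz"]
25. n15.fin = "uzkv"  [E.tag ++ D₀.env]
26. n15.mk = 24  [len(D₀.env) + 22]
27. n16.off = 26  [terminal]
28. n17.off = 12  [terminal]
29. n18.cnt = true  [terminal]
30. n15.hot = false  [d₀.off == A.mk]
31. n19.env = "kvk"  [D₀.env ++ "k"]
32. n20.env = -2  [terminal]
33. n19.lim = "kvkk"  [D.env ++ "k"]
34. n19.val = 7  [len(D.env) + 4]
35. n19.pre = 18  [len(D.env) + 15]
36. n10.lim = "kvy"  [D₀.env ++ "y"]
37. n10.val = 27  [(if A.hot then D₁.pre else D₁.val) + 20]
38. n10.pre = 20  [D₁.pre + D₁.val - 5]
39. n21.fin = 15  [terminal]
40. n0.val = 27  [len(D.lim) + 24]
41. n0.lab = 18  [D.val + c.fin - 24]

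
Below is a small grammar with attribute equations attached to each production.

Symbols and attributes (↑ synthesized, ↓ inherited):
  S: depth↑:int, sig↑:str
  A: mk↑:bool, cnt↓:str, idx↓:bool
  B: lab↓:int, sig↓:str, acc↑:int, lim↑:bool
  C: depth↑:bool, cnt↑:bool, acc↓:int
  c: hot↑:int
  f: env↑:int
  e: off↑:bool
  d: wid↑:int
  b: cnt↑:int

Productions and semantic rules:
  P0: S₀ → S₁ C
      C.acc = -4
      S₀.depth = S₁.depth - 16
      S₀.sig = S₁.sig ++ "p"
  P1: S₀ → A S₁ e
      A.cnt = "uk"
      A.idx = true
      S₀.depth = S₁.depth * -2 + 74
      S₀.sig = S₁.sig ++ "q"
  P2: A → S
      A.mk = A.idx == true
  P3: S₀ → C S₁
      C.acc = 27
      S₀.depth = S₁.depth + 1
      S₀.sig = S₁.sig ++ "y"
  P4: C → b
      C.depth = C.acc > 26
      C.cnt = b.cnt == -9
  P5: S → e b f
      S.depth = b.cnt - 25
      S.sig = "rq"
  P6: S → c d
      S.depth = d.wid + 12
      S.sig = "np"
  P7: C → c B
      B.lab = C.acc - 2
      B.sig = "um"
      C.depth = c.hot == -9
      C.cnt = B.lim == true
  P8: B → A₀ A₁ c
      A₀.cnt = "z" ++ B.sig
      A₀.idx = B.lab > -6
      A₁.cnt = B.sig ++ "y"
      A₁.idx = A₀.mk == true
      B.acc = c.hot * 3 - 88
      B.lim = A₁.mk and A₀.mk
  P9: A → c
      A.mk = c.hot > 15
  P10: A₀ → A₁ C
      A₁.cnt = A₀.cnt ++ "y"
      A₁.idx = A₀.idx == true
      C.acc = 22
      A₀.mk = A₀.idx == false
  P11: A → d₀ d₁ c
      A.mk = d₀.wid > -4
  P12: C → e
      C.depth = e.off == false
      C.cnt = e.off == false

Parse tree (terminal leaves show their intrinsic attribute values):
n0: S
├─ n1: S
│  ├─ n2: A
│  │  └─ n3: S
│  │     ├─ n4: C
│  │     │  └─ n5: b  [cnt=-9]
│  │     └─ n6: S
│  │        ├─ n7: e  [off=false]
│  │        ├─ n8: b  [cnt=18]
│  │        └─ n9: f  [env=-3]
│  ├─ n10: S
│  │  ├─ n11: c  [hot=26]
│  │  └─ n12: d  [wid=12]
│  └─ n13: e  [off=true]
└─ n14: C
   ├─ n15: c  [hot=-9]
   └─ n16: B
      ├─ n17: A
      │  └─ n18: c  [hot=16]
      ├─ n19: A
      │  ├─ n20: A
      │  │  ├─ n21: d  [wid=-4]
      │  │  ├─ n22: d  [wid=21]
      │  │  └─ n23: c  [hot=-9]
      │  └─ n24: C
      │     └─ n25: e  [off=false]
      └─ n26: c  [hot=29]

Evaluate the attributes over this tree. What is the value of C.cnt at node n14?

1. n2.cnt = "uk"  ["uk"]
2. n2.idx = true  [true]
3. n4.acc = 27  [27]
4. n5.cnt = -9  [terminal]
5. n4.depth = true  [C.acc > 26]
6. n4.cnt = true  [b.cnt == -9]
7. n7.off = false  [terminal]
8. n8.cnt = 18  [terminal]
9. n9.env = -3  [terminal]
10. n6.depth = -7  [b.cnt - 25]
11. n6.sig = "rq"  ["rq"]
12. n3.depth = -6  [S₁.depth + 1]
13. n3.sig = "rqy"  [S₁.sig ++ "y"]
14. n2.mk = true  [A.idx == true]
15. n11.hot = 26  [terminal]
16. n12.wid = 12  [terminal]
17. n10.depth = 24  [d.wid + 12]
18. n10.sig = "np"  ["np"]
19. n13.off = true  [terminal]
20. n1.depth = 26  [S₁.depth * -2 + 74]
21. n1.sig = "npq"  [S₁.sig ++ "q"]
22. n14.acc = -4  [-4]
23. n15.hot = -9  [terminal]
24. n16.lab = -6  [C.acc - 2]
25. n16.sig = "um"  ["um"]
26. n17.cnt = "zum"  ["z" ++ B.sig]
27. n17.idx = false  [B.lab > -6]
28. n18.hot = 16  [terminal]
29. n17.mk = true  [c.hot > 15]
30. n19.cnt = "umy"  [B.sig ++ "y"]
31. n19.idx = true  [A₀.mk == true]
32. n20.cnt = "umyy"  [A₀.cnt ++ "y"]
33. n20.idx = true  [A₀.idx == true]
34. n21.wid = -4  [terminal]
35. n22.wid = 21  [terminal]
36. n23.hot = -9  [terminal]
37. n20.mk = false  [d₀.wid > -4]
38. n24.acc = 22  [22]
39. n25.off = false  [terminal]
40. n24.depth = true  [e.off == false]
41. n24.cnt = true  [e.off == false]
42. n19.mk = false  [A₀.idx == false]
43. n26.hot = 29  [terminal]
44. n16.acc = -1  [c.hot * 3 - 88]
45. n16.lim = false  [A₁.mk and A₀.mk]
46. n14.depth = true  [c.hot == -9]
47. n14.cnt = false  [B.lim == true]
48. n0.depth = 10  [S₁.depth - 16]
49. n0.sig = "npqp"  [S₁.sig ++ "p"]

false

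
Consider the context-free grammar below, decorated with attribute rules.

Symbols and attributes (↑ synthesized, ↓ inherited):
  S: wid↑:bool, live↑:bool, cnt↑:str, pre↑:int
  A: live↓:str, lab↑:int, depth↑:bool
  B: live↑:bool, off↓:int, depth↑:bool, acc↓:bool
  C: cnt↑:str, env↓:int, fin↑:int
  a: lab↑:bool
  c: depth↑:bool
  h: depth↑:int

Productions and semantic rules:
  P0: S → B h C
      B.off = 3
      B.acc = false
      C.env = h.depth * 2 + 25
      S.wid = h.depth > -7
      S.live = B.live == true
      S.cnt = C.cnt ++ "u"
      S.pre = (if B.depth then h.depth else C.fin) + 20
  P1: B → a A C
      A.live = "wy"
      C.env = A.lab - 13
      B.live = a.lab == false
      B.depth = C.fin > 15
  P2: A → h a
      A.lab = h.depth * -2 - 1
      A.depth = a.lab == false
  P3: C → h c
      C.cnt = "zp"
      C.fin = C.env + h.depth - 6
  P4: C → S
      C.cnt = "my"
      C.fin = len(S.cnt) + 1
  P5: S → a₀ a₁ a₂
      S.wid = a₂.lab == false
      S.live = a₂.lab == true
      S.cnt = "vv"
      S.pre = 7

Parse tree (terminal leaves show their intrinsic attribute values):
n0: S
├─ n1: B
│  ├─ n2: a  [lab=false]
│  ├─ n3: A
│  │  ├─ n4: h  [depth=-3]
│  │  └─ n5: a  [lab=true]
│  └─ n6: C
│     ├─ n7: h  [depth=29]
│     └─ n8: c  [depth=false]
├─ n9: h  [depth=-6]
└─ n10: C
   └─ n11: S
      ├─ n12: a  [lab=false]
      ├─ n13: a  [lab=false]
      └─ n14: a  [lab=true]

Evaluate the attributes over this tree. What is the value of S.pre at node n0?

23

1. n1.off = 3  [3]
2. n1.acc = false  [false]
3. n2.lab = false  [terminal]
4. n3.live = "wy"  ["wy"]
5. n4.depth = -3  [terminal]
6. n5.lab = true  [terminal]
7. n3.lab = 5  [h.depth * -2 - 1]
8. n3.depth = false  [a.lab == false]
9. n6.env = -8  [A.lab - 13]
10. n7.depth = 29  [terminal]
11. n8.depth = false  [terminal]
12. n6.cnt = "zp"  ["zp"]
13. n6.fin = 15  [C.env + h.depth - 6]
14. n1.live = true  [a.lab == false]
15. n1.depth = false  [C.fin > 15]
16. n9.depth = -6  [terminal]
17. n10.env = 13  [h.depth * 2 + 25]
18. n12.lab = false  [terminal]
19. n13.lab = false  [terminal]
20. n14.lab = true  [terminal]
21. n11.wid = false  [a₂.lab == false]
22. n11.live = true  [a₂.lab == true]
23. n11.cnt = "vv"  ["vv"]
24. n11.pre = 7  [7]
25. n10.cnt = "my"  ["my"]
26. n10.fin = 3  [len(S.cnt) + 1]
27. n0.wid = true  [h.depth > -7]
28. n0.live = true  [B.live == true]
29. n0.cnt = "myu"  [C.cnt ++ "u"]
30. n0.pre = 23  [(if B.depth then h.depth else C.fin) + 20]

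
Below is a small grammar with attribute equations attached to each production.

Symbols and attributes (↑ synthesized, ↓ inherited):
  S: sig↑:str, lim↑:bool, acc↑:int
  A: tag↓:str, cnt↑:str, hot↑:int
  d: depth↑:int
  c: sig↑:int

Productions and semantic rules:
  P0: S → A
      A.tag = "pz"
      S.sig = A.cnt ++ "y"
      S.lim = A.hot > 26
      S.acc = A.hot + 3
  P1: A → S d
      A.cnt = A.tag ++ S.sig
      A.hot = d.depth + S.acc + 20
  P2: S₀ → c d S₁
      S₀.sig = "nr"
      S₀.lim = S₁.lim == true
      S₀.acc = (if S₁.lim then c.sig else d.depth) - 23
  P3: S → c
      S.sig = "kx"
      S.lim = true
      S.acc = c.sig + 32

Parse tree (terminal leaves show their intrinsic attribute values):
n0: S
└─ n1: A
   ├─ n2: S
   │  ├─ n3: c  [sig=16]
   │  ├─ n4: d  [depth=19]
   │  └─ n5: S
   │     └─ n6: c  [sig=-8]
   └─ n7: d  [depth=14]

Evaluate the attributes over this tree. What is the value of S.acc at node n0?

1. n1.tag = "pz"  ["pz"]
2. n3.sig = 16  [terminal]
3. n4.depth = 19  [terminal]
4. n6.sig = -8  [terminal]
5. n5.sig = "kx"  ["kx"]
6. n5.lim = true  [true]
7. n5.acc = 24  [c.sig + 32]
8. n2.sig = "nr"  ["nr"]
9. n2.lim = true  [S₁.lim == true]
10. n2.acc = -7  [(if S₁.lim then c.sig else d.depth) - 23]
11. n7.depth = 14  [terminal]
12. n1.cnt = "pznr"  [A.tag ++ S.sig]
13. n1.hot = 27  [d.depth + S.acc + 20]
14. n0.sig = "pznry"  [A.cnt ++ "y"]
15. n0.lim = true  [A.hot > 26]
16. n0.acc = 30  [A.hot + 3]

30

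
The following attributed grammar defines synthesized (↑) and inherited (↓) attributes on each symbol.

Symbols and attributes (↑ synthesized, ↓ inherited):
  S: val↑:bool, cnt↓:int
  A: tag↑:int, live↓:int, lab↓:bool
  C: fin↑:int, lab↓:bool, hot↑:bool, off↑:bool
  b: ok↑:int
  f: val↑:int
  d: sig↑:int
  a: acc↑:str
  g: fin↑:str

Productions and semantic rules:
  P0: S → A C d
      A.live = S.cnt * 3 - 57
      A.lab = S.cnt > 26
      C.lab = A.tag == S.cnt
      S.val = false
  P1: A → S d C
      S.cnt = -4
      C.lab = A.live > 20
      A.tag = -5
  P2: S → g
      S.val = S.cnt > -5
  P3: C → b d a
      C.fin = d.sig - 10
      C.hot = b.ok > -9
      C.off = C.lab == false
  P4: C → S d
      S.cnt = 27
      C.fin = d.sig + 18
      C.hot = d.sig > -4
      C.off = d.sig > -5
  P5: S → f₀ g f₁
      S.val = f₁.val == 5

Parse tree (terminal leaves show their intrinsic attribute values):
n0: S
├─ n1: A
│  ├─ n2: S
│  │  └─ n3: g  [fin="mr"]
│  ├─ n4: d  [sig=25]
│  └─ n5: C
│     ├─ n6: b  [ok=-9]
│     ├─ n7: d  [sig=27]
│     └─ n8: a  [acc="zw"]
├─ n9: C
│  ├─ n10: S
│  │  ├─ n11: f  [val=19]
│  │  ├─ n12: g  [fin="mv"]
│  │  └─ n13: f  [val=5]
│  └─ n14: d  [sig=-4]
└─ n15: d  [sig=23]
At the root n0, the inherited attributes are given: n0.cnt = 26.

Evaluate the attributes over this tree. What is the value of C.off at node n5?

false

1. n0.cnt = 26  [given at root]
2. n1.live = 21  [S.cnt * 3 - 57]
3. n1.lab = false  [S.cnt > 26]
4. n2.cnt = -4  [-4]
5. n3.fin = "mr"  [terminal]
6. n2.val = true  [S.cnt > -5]
7. n4.sig = 25  [terminal]
8. n5.lab = true  [A.live > 20]
9. n6.ok = -9  [terminal]
10. n7.sig = 27  [terminal]
11. n8.acc = "zw"  [terminal]
12. n5.fin = 17  [d.sig - 10]
13. n5.hot = false  [b.ok > -9]
14. n5.off = false  [C.lab == false]
15. n1.tag = -5  [-5]
16. n9.lab = false  [A.tag == S.cnt]
17. n10.cnt = 27  [27]
18. n11.val = 19  [terminal]
19. n12.fin = "mv"  [terminal]
20. n13.val = 5  [terminal]
21. n10.val = true  [f₁.val == 5]
22. n14.sig = -4  [terminal]
23. n9.fin = 14  [d.sig + 18]
24. n9.hot = false  [d.sig > -4]
25. n9.off = true  [d.sig > -5]
26. n15.sig = 23  [terminal]
27. n0.val = false  [false]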